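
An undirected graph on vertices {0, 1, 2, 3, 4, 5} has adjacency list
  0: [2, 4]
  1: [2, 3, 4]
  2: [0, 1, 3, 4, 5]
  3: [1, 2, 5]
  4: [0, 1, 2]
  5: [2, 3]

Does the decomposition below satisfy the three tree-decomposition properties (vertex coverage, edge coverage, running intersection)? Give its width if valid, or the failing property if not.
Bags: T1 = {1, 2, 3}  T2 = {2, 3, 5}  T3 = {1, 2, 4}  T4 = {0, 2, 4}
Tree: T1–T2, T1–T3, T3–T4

Vertex coverage: the bags together contain {0, 1, 2, 3, 4, 5}, the full vertex set. Edge coverage: each edge of G has both endpoints in at least one bag. Running intersection: for every vertex, the bags containing it form a connected subtree. All three properties hold, so this is a valid tree decomposition of width max|bag| − 1 = 2, and hence tw(G) ≤ 2.

Yes; width 2.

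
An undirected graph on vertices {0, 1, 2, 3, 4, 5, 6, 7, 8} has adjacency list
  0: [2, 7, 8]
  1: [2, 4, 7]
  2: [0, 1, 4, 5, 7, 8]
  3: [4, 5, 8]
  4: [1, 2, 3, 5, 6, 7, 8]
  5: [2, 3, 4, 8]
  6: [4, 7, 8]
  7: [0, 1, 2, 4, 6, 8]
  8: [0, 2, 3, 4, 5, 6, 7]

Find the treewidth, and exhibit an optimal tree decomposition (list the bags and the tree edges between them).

Treewidth 3.
One such decomposition:
Bags: B1 = {2, 4, 7, 8}  B2 = {1, 2, 4, 7}  B3 = {4, 6, 7, 8}  B4 = {2, 4, 5, 8}  B5 = {0, 2, 7, 8}  B6 = {3, 4, 5, 8}
Tree: B1–B2, B1–B3, B1–B4, B1–B5, B4–B6

Each bag holds 4 vertices, so the decomposition has width 3, which upper-bounds the treewidth. On the other hand G contains the 4-clique {0, 2, 7, 8}. A clique must lie in a single bag of any decomposition, so no decomposition can have width below 3. Combining the bounds, tw(G) = 3.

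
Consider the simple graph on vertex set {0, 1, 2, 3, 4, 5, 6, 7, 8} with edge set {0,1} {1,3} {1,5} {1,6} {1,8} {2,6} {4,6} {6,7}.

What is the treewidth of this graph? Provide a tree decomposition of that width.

Every bag has size at most 2, so the width is 2 − 1 = 1 and tw(G) ≤ 1. Any graph with an edge has treewidth ≥ 1, and G has the edge 1–6. The upper and lower bounds meet at 1, so that is the treewidth.

Treewidth 1.
Bags: B1 = {1, 6}  B2 = {1, 8}  B3 = {1, 3}  B4 = {0, 1}  B5 = {6, 7}  B6 = {1, 5}  B7 = {2, 6}  B8 = {4, 6}
Tree: B1–B2, B2–B3, B2–B4, B1–B5, B3–B6, B1–B7, B1–B8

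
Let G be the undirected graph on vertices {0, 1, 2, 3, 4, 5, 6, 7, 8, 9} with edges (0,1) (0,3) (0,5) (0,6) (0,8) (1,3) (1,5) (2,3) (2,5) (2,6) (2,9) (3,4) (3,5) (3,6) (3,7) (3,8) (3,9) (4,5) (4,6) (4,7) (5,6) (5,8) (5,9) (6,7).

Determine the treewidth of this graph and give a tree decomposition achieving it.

Treewidth 3.
Bags: B1 = {3, 4, 5, 6}  B2 = {3, 4, 6, 7}  B3 = {0, 3, 5, 6}  B4 = {2, 3, 5, 6}  B5 = {0, 3, 5, 8}  B6 = {0, 1, 3, 5}  B7 = {2, 3, 5, 9}
Tree: B1–B2, B1–B3, B1–B4, B3–B5, B3–B6, B4–B7

Each bag holds 4 vertices, so the decomposition has width 3, which upper-bounds the treewidth. Conversely, {0, 3, 5, 8} is a clique of size 4, and the vertices of any clique must share a bag in every tree decomposition; so some bag has ≥ 4 vertices and tw(G) ≥ 3. Hence tw(G) = 3 exactly.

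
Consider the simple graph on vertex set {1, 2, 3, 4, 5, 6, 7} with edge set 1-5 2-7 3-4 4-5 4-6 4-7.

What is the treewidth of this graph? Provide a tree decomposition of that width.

Treewidth 1.
One such decomposition:
Bags: B1 = {4, 5}  B2 = {1, 5}  B3 = {3, 4}  B4 = {4, 7}  B5 = {4, 6}  B6 = {2, 7}
Tree: B1–B2, B1–B3, B3–B4, B1–B5, B4–B6

Each bag holds 2 vertices, so the decomposition has width 1, which upper-bounds the treewidth. Since G has at least one edge (e.g. 5–4), it is not an edgeless graph, so tw(G) ≥ 1. The upper and lower bounds meet at 1, so that is the treewidth.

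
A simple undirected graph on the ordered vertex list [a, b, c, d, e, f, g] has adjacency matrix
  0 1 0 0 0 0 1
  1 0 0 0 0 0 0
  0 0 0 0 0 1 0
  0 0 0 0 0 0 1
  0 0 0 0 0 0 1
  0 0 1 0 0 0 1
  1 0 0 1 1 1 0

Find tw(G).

A width-1 tree decomposition is:
Bags: B1 = {f, g}  B2 = {d, g}  B3 = {a, g}  B4 = {a, b}  B5 = {e, g}  B6 = {c, f}
Tree: B1–B2, B2–B3, B3–B4, B1–B5, B1–B6
The largest bag has 2 vertices, giving width 1; this decomposition certifies tw(G) ≤ 1. Since G has at least one edge (e.g. g–f), it is not an edgeless graph, so tw(G) ≥ 1. The upper and lower bounds meet at 1, so that is the treewidth.

1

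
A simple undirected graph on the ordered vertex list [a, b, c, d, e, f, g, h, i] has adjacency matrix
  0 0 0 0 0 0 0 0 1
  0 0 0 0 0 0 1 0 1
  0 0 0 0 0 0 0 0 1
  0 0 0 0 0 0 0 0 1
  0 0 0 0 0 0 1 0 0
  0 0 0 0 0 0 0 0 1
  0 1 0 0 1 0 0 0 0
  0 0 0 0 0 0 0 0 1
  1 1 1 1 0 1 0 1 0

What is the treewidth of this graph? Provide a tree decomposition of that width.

The largest bag has 2 vertices, giving width 1; this decomposition certifies tw(G) ≤ 1. Any graph with an edge has treewidth ≥ 1, and G has the edge i–a. Therefore the treewidth is 1.

Treewidth 1.
One such decomposition:
Bags: B1 = {a, i}  B2 = {h, i}  B3 = {b, i}  B4 = {f, i}  B5 = {b, g}  B6 = {e, g}  B7 = {d, i}  B8 = {c, i}
Tree: B1–B2, B2–B3, B2–B4, B3–B5, B5–B6, B3–B7, B4–B8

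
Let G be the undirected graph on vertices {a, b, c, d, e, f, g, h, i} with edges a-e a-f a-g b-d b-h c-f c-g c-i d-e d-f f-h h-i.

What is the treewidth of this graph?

3

A width-3 tree decomposition is:
Bags: B1 = {a, d, e, g}  B2 = {a, d, f, g}  B3 = {c, d, f, g}  B4 = {b, c, d, f}  B5 = {b, c, f, h}  B6 = {b, c, h, i}
Tree: B1–B2, B2–B3, B3–B4, B4–B5, B5–B6
Every bag has size at most 4, so the width is 4 − 1 = 3 and tw(G) ≤ 3. For the lower bound: the 4 vertex sets {a,e,g}, {d}, {f}, {b,c,h,i} are disjoint, each induces a connected subgraph, and every pair is joined by at least one edge of G. Contracting each set to a single vertex therefore yields K_{4} as a minor, and since treewidth is minor-monotone, tw(G) ≥ tw(K_{4}) = 3. Combining the bounds, tw(G) = 3.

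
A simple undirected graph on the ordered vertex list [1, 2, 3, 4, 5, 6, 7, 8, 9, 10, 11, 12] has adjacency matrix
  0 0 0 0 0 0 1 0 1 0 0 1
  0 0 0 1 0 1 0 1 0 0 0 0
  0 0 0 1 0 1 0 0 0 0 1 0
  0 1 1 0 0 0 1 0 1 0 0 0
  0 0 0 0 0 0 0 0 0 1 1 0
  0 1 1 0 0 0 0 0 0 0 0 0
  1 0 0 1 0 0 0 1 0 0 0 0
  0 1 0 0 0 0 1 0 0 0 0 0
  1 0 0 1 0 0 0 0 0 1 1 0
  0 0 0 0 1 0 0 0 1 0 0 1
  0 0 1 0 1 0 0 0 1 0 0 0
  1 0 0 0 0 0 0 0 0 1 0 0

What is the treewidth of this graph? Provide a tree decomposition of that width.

Treewidth 3.
One such decomposition:
Bags: B1 = {5, 10, 11, 12}  B2 = {9, 10, 11, 12}  B3 = {1, 9, 11, 12}  B4 = {1, 3, 9, 11}  B5 = {1, 3, 4, 9}  B6 = {1, 3, 4, 7}  B7 = {3, 4, 6, 7}  B8 = {2, 4, 6, 7}  B9 = {2, 6, 7, 8}
Tree: B1–B2, B2–B3, B3–B4, B4–B5, B5–B6, B6–B7, B7–B8, B8–B9

The largest bag has 4 vertices, giving width 3; this decomposition certifies tw(G) ≤ 3. For the lower bound: the 4 vertex sets {5,10,12}, {11}, {9}, {1,3,4,7} are disjoint, each induces a connected subgraph, and every pair is joined by at least one edge of G. Contracting each set to a single vertex therefore yields K_{4} as a minor, and since treewidth is minor-monotone, tw(G) ≥ tw(K_{4}) = 3. Combining the bounds, tw(G) = 3.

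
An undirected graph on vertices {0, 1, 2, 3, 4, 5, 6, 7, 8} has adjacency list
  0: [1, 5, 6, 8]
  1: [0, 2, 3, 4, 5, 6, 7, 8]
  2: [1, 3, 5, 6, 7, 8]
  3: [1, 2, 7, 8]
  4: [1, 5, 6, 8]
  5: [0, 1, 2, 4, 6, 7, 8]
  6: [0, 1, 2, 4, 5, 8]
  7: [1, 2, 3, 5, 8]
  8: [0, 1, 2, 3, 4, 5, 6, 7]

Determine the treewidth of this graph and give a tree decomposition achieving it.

Every bag has size at most 5, so the width is 5 − 1 = 4 and tw(G) ≤ 4. On the other hand G contains the 5-clique {1, 2, 3, 7, 8}. A clique must lie in a single bag of any decomposition, so no decomposition can have width below 4. Hence tw(G) = 4 exactly.

Treewidth 4.
One optimal decomposition is:
Bags: B1 = {1, 2, 5, 7, 8}  B2 = {1, 2, 5, 6, 8}  B3 = {1, 2, 3, 7, 8}  B4 = {0, 1, 5, 6, 8}  B5 = {1, 4, 5, 6, 8}
Tree: B1–B2, B1–B3, B2–B4, B4–B5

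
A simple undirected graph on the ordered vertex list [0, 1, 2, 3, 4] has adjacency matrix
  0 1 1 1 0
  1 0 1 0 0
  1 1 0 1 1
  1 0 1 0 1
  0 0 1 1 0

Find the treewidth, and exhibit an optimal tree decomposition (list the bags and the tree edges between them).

Treewidth 2.
Bags: B1 = {2, 3, 4}  B2 = {0, 2, 3}  B3 = {0, 1, 2}
Tree: B1–B2, B2–B3

Each bag holds 3 vertices, so the decomposition has width 2, which upper-bounds the treewidth. On the other hand G contains the 3-clique {0, 1, 2}. A clique must lie in a single bag of any decomposition, so no decomposition can have width below 2. Combining the bounds, tw(G) = 2.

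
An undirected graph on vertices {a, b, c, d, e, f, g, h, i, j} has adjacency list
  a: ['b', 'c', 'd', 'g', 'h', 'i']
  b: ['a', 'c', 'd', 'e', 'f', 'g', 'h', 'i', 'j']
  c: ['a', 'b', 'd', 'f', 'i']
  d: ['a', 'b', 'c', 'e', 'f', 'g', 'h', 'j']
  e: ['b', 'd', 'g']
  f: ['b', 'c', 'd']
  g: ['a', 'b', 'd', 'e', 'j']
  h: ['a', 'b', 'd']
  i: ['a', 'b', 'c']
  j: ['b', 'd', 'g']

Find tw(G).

A width-3 tree decomposition is:
Bags: B1 = {a, b, c, d}  B2 = {a, b, d, g}  B3 = {a, b, c, i}  B4 = {b, c, d, f}  B5 = {b, d, e, g}  B6 = {a, b, d, h}  B7 = {b, d, g, j}
Tree: B1–B2, B1–B3, B1–B4, B2–B5, B1–B6, B5–B7
The largest bag has 4 vertices, giving width 3; this decomposition certifies tw(G) ≤ 3. For the lower bound, the 4 vertices {b, d, g, j} are pairwise adjacent, and any tree decomposition puts a clique entirely inside one bag — forcing width ≥ 3. Therefore the treewidth is 3.

3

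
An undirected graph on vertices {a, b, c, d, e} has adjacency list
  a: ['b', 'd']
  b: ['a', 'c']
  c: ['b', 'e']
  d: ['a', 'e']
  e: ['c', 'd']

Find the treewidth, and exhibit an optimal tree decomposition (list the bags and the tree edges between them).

Each bag holds 3 vertices, so the decomposition has width 2, which upper-bounds the treewidth. For the lower bound, G contains the cycle c–b–a–d–e–c, so G is not a forest; only forests have treewidth ≤ 1, hence tw(G) ≥ 2. Therefore the treewidth is 2.

Treewidth 2.
One optimal decomposition is:
Bags: B1 = {a, b, c}  B2 = {a, c, d}  B3 = {c, d, e}
Tree: B1–B2, B2–B3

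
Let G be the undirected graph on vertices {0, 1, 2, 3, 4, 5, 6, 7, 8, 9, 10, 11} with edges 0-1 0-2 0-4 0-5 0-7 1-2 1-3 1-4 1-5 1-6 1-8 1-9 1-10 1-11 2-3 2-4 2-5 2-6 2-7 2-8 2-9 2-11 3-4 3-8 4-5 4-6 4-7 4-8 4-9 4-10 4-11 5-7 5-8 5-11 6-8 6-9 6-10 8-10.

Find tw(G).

A width-4 tree decomposition is:
Bags: B1 = {1, 2, 4, 5, 8}  B2 = {1, 2, 4, 5, 11}  B3 = {1, 2, 4, 6, 8}  B4 = {1, 2, 4, 6, 9}  B5 = {0, 1, 2, 4, 5}  B6 = {1, 2, 3, 4, 8}  B7 = {0, 2, 4, 5, 7}  B8 = {1, 4, 6, 8, 10}
Tree: B1–B2, B1–B3, B3–B4, B1–B5, B1–B6, B5–B7, B3–B8
Every bag has size at most 5, so the width is 5 − 1 = 4 and tw(G) ≤ 4. For the lower bound, the 5 vertices {1, 2, 4, 6, 9} are pairwise adjacent, and any tree decomposition puts a clique entirely inside one bag — forcing width ≥ 4. Therefore the treewidth is 4.

4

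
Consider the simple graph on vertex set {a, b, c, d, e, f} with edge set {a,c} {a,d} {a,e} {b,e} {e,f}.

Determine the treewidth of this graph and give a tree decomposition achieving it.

Treewidth 1.
Bags: B1 = {a, c}  B2 = {a, e}  B3 = {e, f}  B4 = {b, e}  B5 = {a, d}
Tree: B1–B2, B2–B3, B3–B4, B2–B5

Every bag has size at most 2, so the width is 2 − 1 = 1 and tw(G) ≤ 1. Since G has at least one edge (e.g. c–a), it is not an edgeless graph, so tw(G) ≥ 1. The upper and lower bounds meet at 1, so that is the treewidth.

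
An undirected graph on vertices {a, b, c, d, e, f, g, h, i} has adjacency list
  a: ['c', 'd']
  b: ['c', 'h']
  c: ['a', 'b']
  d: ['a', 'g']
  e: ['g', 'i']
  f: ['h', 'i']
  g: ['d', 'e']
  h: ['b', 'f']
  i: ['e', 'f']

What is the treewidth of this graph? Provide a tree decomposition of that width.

Every bag has size at most 3, so the width is 3 − 1 = 2 and tw(G) ≤ 2. Since f–i–e–g–d–a–c–b–h–f is a cycle in G, G is not acyclic. Forests are exactly the graphs of treewidth ≤ 1, so tw(G) ≥ 2. Hence tw(G) = 2 exactly.

Treewidth 2.
One such decomposition:
Bags: B1 = {e, f, i}  B2 = {e, f, g}  B3 = {d, f, g}  B4 = {a, d, f}  B5 = {a, c, f}  B6 = {b, c, f}  B7 = {b, f, h}
Tree: B1–B2, B2–B3, B3–B4, B4–B5, B5–B6, B6–B7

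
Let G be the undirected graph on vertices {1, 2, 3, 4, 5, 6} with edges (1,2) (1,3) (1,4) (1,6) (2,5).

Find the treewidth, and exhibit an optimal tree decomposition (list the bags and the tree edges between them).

Treewidth 1.
One optimal decomposition is:
Bags: B1 = {1, 6}  B2 = {1, 2}  B3 = {1, 4}  B4 = {1, 3}  B5 = {2, 5}
Tree: B1–B2, B1–B3, B1–B4, B2–B5

Every bag has size at most 2, so the width is 2 − 1 = 1 and tw(G) ≤ 1. Any graph with an edge has treewidth ≥ 1, and G has the edge 6–1. Therefore the treewidth is 1.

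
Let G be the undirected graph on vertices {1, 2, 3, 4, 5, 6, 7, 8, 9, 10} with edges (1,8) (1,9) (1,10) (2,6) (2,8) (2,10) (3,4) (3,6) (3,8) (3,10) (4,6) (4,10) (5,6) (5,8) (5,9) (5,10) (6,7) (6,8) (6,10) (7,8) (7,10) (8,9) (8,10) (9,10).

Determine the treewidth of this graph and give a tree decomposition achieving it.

Treewidth 3.
One optimal decomposition is:
Bags: B1 = {6, 7, 8, 10}  B2 = {3, 6, 8, 10}  B3 = {5, 6, 8, 10}  B4 = {5, 8, 9, 10}  B5 = {3, 4, 6, 10}  B6 = {2, 6, 8, 10}  B7 = {1, 8, 9, 10}
Tree: B1–B2, B1–B3, B3–B4, B2–B5, B2–B6, B4–B7

The largest bag has 4 vertices, giving width 3; this decomposition certifies tw(G) ≤ 3. For the lower bound, the 4 vertices {1, 8, 9, 10} are pairwise adjacent, and any tree decomposition puts a clique entirely inside one bag — forcing width ≥ 3. Combining the bounds, tw(G) = 3.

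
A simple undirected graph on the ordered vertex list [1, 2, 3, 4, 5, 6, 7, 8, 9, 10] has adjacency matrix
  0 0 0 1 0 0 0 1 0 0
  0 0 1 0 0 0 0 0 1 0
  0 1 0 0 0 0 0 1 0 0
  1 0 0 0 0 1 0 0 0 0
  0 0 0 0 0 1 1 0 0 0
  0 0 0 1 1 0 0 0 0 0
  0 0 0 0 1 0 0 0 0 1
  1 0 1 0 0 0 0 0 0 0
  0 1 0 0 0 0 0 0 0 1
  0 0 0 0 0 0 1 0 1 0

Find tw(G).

2

A width-2 tree decomposition is:
Bags: B1 = {1, 3, 8}  B2 = {1, 3, 4}  B3 = {3, 4, 6}  B4 = {3, 5, 6}  B5 = {3, 5, 7}  B6 = {3, 7, 10}  B7 = {3, 9, 10}  B8 = {2, 3, 9}
Tree: B1–B2, B2–B3, B3–B4, B4–B5, B5–B6, B6–B7, B7–B8
Every bag has size at most 3, so the width is 3 − 1 = 2 and tw(G) ≤ 2. Since 3–8–1–4–6–5–7–10–9–2–3 is a cycle in G, G is not acyclic. Forests are exactly the graphs of treewidth ≤ 1, so tw(G) ≥ 2. Hence tw(G) = 2 exactly.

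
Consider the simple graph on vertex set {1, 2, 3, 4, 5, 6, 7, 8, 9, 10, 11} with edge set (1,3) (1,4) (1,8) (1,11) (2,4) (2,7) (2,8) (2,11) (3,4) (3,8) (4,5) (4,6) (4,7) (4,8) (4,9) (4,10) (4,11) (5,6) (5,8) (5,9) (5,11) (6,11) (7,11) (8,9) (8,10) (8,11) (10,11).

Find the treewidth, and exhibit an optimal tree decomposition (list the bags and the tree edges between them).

The largest bag has 4 vertices, giving width 3; this decomposition certifies tw(G) ≤ 3. For the lower bound, the 4 vertices {1, 4, 8, 11} are pairwise adjacent, and any tree decomposition puts a clique entirely inside one bag — forcing width ≥ 3. The upper and lower bounds meet at 3, so that is the treewidth.

Treewidth 3.
Bags: B1 = {4, 5, 8, 11}  B2 = {4, 8, 10, 11}  B3 = {2, 4, 8, 11}  B4 = {4, 5, 6, 11}  B5 = {2, 4, 7, 11}  B6 = {1, 4, 8, 11}  B7 = {1, 3, 4, 8}  B8 = {4, 5, 8, 9}
Tree: B1–B2, B2–B3, B1–B4, B3–B5, B1–B6, B6–B7, B1–B8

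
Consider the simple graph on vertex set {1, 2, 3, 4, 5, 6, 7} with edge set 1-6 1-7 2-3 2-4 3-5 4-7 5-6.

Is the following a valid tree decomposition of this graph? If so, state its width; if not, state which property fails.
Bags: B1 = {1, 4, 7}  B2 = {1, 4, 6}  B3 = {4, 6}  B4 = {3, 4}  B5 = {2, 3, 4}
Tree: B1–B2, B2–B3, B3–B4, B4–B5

A tree decomposition must satisfy three properties: every vertex lies in some bag; for every edge, both endpoints lie together in some bag; and for every vertex, the bags containing it form a connected subtree. Here vertex 5 appears in no bag, so the decomposition is invalid.

No — vertex 5 appears in no bag.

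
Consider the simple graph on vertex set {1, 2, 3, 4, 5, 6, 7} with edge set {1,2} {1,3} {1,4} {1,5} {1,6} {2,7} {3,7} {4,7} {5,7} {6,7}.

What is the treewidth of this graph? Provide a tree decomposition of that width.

Every bag has size at most 3, so the width is 3 − 1 = 2 and tw(G) ≤ 2. For the lower bound, G contains the cycle 1–6–7–5–1, so G is not a forest; only forests have treewidth ≤ 1, hence tw(G) ≥ 2. Combining the bounds, tw(G) = 2.

Treewidth 2.
One such decomposition:
Bags: B1 = {1, 6, 7}  B2 = {1, 5, 7}  B3 = {1, 4, 7}  B4 = {1, 2, 7}  B5 = {1, 3, 7}
Tree: B1–B2, B2–B3, B3–B4, B4–B5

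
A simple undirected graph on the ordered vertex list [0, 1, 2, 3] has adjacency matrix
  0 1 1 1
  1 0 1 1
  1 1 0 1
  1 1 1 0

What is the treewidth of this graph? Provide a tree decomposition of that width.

A single bag containing all 4 vertices is trivially a valid decomposition of width 3. For the lower bound, the 4 vertices {0, 1, 2, 3} are pairwise adjacent, and any tree decomposition puts a clique entirely inside one bag — forcing width ≥ 3. The upper and lower bounds meet at 3, so that is the treewidth.

Treewidth 3.
One optimal decomposition is:
Bags: B1 = {0, 1, 2, 3}
Tree: (single bag)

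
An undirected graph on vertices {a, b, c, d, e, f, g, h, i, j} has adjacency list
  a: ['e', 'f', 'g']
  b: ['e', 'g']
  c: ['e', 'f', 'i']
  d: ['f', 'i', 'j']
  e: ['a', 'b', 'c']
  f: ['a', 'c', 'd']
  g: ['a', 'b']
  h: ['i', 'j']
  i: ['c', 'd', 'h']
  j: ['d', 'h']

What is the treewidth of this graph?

2

A width-2 tree decomposition is:
Bags: B1 = {b, e, g}  B2 = {a, e, g}  B3 = {a, c, e}  B4 = {a, c, f}  B5 = {c, f, i}  B6 = {d, f, i}  B7 = {d, h, i}  B8 = {d, h, j}
Tree: B1–B2, B2–B3, B3–B4, B4–B5, B5–B6, B6–B7, B7–B8
The largest bag has 3 vertices, giving width 2; this decomposition certifies tw(G) ≤ 2. The edges b–g–a–e–b form a cycle, so G is not a tree and its treewidth is at least 2. Hence tw(G) = 2 exactly.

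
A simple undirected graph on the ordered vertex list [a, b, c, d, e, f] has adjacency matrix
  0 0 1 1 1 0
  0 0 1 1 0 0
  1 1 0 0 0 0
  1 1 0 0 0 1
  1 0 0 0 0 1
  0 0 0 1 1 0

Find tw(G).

A width-2 tree decomposition is:
Bags: B1 = {b, c, d}  B2 = {a, c, d}  B3 = {a, d, f}  B4 = {a, e, f}
Tree: B1–B2, B2–B3, B3–B4
Each bag holds 3 vertices, so the decomposition has width 2, which upper-bounds the treewidth. For the lower bound, G contains the cycle b–c–a–d–b, so G is not a forest; only forests have treewidth ≤ 1, hence tw(G) ≥ 2. Combining the bounds, tw(G) = 2.

2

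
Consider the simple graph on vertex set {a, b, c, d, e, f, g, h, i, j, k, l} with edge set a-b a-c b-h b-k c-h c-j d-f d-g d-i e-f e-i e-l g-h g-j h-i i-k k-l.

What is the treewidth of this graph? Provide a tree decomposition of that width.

Treewidth 3.
Bags: B1 = {a, b, c, j}  B2 = {b, c, h, j}  B3 = {b, g, h, j}  B4 = {b, g, h, k}  B5 = {g, h, i, k}  B6 = {d, g, i, k}  B7 = {d, i, k, l}  B8 = {d, e, i, l}  B9 = {d, e, f, l}
Tree: B1–B2, B2–B3, B3–B4, B4–B5, B5–B6, B6–B7, B7–B8, B8–B9

Each bag holds 4 vertices, so the decomposition has width 3, which upper-bounds the treewidth. For the lower bound: the 4 vertex sets {a,c,j}, {b}, {h}, {d,g,i,k} are disjoint, each induces a connected subgraph, and every pair is joined by at least one edge of G. Contracting each set to a single vertex therefore yields K_{4} as a minor, and since treewidth is minor-monotone, tw(G) ≥ tw(K_{4}) = 3. Combining the bounds, tw(G) = 3.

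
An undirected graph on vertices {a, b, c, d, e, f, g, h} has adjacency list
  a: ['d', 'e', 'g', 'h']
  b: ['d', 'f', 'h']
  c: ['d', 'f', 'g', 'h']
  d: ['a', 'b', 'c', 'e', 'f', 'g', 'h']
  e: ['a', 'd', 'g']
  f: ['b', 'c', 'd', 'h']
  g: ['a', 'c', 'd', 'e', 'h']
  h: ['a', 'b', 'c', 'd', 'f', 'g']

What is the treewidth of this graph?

A width-3 tree decomposition is:
Bags: B1 = {c, d, g, h}  B2 = {a, d, g, h}  B3 = {c, d, f, h}  B4 = {a, d, e, g}  B5 = {b, d, f, h}
Tree: B1–B2, B1–B3, B2–B4, B3–B5
Every bag has size at most 4, so the width is 4 − 1 = 3 and tw(G) ≤ 3. On the other hand G contains the 4-clique {a, d, e, g}. A clique must lie in a single bag of any decomposition, so no decomposition can have width below 3. Therefore the treewidth is 3.

3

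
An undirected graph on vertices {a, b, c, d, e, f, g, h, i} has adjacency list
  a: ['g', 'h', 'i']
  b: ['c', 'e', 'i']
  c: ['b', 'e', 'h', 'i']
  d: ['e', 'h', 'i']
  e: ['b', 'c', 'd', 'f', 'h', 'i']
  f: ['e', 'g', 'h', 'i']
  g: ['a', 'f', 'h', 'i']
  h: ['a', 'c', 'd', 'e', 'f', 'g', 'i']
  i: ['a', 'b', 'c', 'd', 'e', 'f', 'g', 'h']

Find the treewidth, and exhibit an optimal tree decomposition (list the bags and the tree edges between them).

Each bag holds 4 vertices, so the decomposition has width 3, which upper-bounds the treewidth. For the lower bound, the 4 vertices {a, g, h, i} are pairwise adjacent, and any tree decomposition puts a clique entirely inside one bag — forcing width ≥ 3. Therefore the treewidth is 3.

Treewidth 3.
One such decomposition:
Bags: B1 = {f, g, h, i}  B2 = {e, f, h, i}  B3 = {c, e, h, i}  B4 = {d, e, h, i}  B5 = {a, g, h, i}  B6 = {b, c, e, i}
Tree: B1–B2, B2–B3, B3–B4, B1–B5, B3–B6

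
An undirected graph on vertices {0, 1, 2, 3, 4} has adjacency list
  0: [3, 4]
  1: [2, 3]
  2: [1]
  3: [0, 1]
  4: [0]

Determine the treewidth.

A width-1 tree decomposition is:
Bags: B1 = {1, 3}  B2 = {1, 2}  B3 = {0, 3}  B4 = {0, 4}
Tree: B1–B2, B1–B3, B3–B4
Every bag has size at most 2, so the width is 2 − 1 = 1 and tw(G) ≤ 1. Any graph with an edge has treewidth ≥ 1, and G has the edge 3–1. Combining the bounds, tw(G) = 1.

1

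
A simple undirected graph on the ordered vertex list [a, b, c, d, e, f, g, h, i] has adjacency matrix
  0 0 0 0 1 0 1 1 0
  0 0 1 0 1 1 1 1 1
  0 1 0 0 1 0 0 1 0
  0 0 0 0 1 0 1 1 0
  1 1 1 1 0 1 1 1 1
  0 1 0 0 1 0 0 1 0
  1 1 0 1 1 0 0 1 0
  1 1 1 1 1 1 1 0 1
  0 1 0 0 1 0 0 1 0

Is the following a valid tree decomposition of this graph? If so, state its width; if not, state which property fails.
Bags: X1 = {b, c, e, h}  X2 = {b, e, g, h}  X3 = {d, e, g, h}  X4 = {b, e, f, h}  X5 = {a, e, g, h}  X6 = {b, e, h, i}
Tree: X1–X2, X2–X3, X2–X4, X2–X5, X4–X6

Every vertex of G appears in some bag (union = {a, b, c, d, e, f, g, h, i}); every edge is covered by a bag; and for each vertex v the set of bags containing v is connected in the bag tree. The decomposition is therefore valid. The largest bag has 4 vertices, so the width is 3.

Yes; width 3.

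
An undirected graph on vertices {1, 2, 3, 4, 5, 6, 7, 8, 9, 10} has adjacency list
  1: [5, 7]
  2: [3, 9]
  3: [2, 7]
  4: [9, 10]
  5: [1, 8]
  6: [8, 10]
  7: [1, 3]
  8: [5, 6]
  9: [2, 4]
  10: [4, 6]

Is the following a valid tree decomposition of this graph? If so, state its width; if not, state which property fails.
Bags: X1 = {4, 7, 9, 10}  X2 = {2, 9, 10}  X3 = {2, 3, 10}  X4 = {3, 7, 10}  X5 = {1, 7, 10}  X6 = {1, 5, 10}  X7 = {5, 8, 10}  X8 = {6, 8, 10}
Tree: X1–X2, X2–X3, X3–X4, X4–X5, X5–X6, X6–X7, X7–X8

No — bags containing vertex 7 are not connected in the tree.

A tree decomposition must satisfy three properties: every vertex lies in some bag; for every edge, both endpoints lie together in some bag; and for every vertex, the bags containing it form a connected subtree. Here bags containing vertex 7 are not connected in the tree, so the decomposition is invalid.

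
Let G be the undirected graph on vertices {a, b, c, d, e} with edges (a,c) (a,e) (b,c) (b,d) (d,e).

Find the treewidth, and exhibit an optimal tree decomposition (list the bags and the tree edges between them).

Treewidth 2.
One optimal decomposition is:
Bags: B1 = {b, c, d}  B2 = {c, d, e}  B3 = {a, c, e}
Tree: B1–B2, B2–B3

Each bag holds 3 vertices, so the decomposition has width 2, which upper-bounds the treewidth. For the lower bound, G contains the cycle c–b–d–e–a–c, so G is not a forest; only forests have treewidth ≤ 1, hence tw(G) ≥ 2. Combining the bounds, tw(G) = 2.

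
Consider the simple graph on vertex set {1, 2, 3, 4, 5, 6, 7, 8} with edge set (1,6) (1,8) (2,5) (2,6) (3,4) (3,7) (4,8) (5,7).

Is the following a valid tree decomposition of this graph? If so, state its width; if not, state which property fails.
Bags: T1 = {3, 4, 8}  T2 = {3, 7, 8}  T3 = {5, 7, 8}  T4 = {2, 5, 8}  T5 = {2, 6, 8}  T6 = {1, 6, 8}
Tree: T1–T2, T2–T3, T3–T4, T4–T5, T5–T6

Every vertex of G appears in some bag (union = {1, 2, 3, 4, 5, 6, 7, 8}); every edge is covered by a bag; and for each vertex v the set of bags containing v is connected in the bag tree. The decomposition is therefore valid. The largest bag has 3 vertices, so the width is 2.

Yes; width 2.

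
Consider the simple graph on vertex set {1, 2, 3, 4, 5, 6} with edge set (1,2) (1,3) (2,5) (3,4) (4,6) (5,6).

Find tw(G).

2

A width-2 tree decomposition is:
Bags: B1 = {1, 3, 4}  B2 = {1, 2, 4}  B3 = {2, 4, 5}  B4 = {4, 5, 6}
Tree: B1–B2, B2–B3, B3–B4
Each bag holds 3 vertices, so the decomposition has width 2, which upper-bounds the treewidth. For the lower bound, G contains the cycle 4–3–1–2–5–6–4, so G is not a forest; only forests have treewidth ≤ 1, hence tw(G) ≥ 2. Combining the bounds, tw(G) = 2.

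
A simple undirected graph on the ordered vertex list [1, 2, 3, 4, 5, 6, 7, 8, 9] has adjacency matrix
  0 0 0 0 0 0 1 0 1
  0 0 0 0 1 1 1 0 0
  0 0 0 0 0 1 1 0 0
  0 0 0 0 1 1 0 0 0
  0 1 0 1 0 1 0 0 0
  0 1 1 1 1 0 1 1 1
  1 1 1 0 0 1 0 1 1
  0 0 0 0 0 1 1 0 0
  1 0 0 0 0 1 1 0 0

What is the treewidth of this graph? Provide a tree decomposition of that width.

Every bag has size at most 3, so the width is 3 − 1 = 2 and tw(G) ≤ 2. On the other hand G contains the 3-clique {1, 7, 9}. A clique must lie in a single bag of any decomposition, so no decomposition can have width below 2. Combining the bounds, tw(G) = 2.

Treewidth 2.
Bags: B1 = {6, 7, 9}  B2 = {3, 6, 7}  B3 = {2, 6, 7}  B4 = {2, 5, 6}  B5 = {6, 7, 8}  B6 = {4, 5, 6}  B7 = {1, 7, 9}
Tree: B1–B2, B1–B3, B3–B4, B3–B5, B4–B6, B1–B7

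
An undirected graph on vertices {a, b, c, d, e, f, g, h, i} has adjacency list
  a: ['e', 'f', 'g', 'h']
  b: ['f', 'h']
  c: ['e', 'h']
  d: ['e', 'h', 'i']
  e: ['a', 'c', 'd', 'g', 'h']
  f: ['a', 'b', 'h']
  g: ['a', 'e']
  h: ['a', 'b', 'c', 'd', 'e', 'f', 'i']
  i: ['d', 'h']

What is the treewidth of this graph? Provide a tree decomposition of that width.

The largest bag has 3 vertices, giving width 2; this decomposition certifies tw(G) ≤ 2. On the other hand G contains the 3-clique {a, e, g}. A clique must lie in a single bag of any decomposition, so no decomposition can have width below 2. Combining the bounds, tw(G) = 2.

Treewidth 2.
One such decomposition:
Bags: B1 = {a, e, h}  B2 = {d, e, h}  B3 = {c, e, h}  B4 = {a, e, g}  B5 = {a, f, h}  B6 = {b, f, h}  B7 = {d, h, i}
Tree: B1–B2, B1–B3, B1–B4, B1–B5, B5–B6, B2–B7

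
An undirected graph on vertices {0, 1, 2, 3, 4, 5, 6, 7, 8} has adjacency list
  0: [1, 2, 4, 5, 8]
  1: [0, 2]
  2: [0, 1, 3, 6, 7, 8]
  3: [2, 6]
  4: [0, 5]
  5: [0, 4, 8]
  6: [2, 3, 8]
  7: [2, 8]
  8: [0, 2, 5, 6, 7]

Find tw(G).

2

A width-2 tree decomposition is:
Bags: B1 = {2, 7, 8}  B2 = {0, 2, 8}  B3 = {0, 5, 8}  B4 = {0, 1, 2}  B5 = {2, 6, 8}  B6 = {2, 3, 6}  B7 = {0, 4, 5}
Tree: B1–B2, B2–B3, B2–B4, B2–B5, B5–B6, B3–B7
Every bag has size at most 3, so the width is 3 − 1 = 2 and tw(G) ≤ 2. For the lower bound, the 3 vertices {0, 2, 8} are pairwise adjacent, and any tree decomposition puts a clique entirely inside one bag — forcing width ≥ 2. The upper and lower bounds meet at 2, so that is the treewidth.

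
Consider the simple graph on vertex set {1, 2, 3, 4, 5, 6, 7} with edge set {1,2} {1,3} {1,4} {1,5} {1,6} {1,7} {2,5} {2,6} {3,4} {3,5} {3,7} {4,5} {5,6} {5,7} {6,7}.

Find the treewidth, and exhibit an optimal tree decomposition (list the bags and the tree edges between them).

Treewidth 3.
Bags: B1 = {1, 3, 5, 7}  B2 = {1, 5, 6, 7}  B3 = {1, 3, 4, 5}  B4 = {1, 2, 5, 6}
Tree: B1–B2, B1–B3, B2–B4

Each bag holds 4 vertices, so the decomposition has width 3, which upper-bounds the treewidth. Conversely, {1, 2, 5, 6} is a clique of size 4, and the vertices of any clique must share a bag in every tree decomposition; so some bag has ≥ 4 vertices and tw(G) ≥ 3. Hence tw(G) = 3 exactly.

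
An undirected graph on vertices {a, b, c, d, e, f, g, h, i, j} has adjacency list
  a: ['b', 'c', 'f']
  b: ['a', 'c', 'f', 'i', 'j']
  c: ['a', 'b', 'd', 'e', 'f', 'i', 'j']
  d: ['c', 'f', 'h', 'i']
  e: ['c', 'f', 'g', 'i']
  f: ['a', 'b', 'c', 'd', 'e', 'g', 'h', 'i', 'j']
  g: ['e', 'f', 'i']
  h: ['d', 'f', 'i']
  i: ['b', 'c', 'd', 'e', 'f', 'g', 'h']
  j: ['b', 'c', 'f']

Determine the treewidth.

3

A width-3 tree decomposition is:
Bags: B1 = {b, c, f, i}  B2 = {a, b, c, f}  B3 = {c, d, f, i}  B4 = {c, e, f, i}  B5 = {e, f, g, i}  B6 = {d, f, h, i}  B7 = {b, c, f, j}
Tree: B1–B2, B1–B3, B1–B4, B4–B5, B3–B6, B2–B7
Each bag holds 4 vertices, so the decomposition has width 3, which upper-bounds the treewidth. Conversely, {b, c, f, j} is a clique of size 4, and the vertices of any clique must share a bag in every tree decomposition; so some bag has ≥ 4 vertices and tw(G) ≥ 3. Therefore the treewidth is 3.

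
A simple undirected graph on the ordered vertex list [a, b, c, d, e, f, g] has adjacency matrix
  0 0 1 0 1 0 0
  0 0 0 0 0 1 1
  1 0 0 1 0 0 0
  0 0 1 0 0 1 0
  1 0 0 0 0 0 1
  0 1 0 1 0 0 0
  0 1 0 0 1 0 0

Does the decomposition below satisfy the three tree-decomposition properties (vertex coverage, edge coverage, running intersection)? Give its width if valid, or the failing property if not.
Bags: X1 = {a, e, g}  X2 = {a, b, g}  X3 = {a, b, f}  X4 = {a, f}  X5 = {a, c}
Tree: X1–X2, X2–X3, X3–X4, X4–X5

A tree decomposition must satisfy three properties: every vertex lies in some bag; for every edge, both endpoints lie together in some bag; and for every vertex, the bags containing it form a connected subtree. Here vertex d appears in no bag, so the decomposition is invalid.

No — vertex d appears in no bag.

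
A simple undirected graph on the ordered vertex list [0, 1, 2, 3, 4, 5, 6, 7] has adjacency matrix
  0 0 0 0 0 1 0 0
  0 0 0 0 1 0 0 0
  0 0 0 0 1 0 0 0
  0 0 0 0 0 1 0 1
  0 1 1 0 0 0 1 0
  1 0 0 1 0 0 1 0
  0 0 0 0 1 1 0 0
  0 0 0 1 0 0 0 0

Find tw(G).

1

A width-1 tree decomposition is:
Bags: B1 = {3, 5}  B2 = {5, 6}  B3 = {0, 5}  B4 = {4, 6}  B5 = {1, 4}  B6 = {3, 7}  B7 = {2, 4}
Tree: B1–B2, B2–B3, B2–B4, B4–B5, B1–B6, B4–B7
Every bag has size at most 2, so the width is 2 − 1 = 1 and tw(G) ≤ 1. Since G has at least one edge (e.g. 5–3), it is not an edgeless graph, so tw(G) ≥ 1. Combining the bounds, tw(G) = 1.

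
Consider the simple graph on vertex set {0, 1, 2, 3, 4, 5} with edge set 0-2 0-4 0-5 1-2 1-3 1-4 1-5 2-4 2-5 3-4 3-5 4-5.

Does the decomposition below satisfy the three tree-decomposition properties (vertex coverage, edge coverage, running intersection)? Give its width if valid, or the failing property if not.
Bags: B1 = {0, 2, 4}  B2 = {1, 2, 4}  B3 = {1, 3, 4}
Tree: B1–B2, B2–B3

A tree decomposition must satisfy three properties: every vertex lies in some bag; for every edge, both endpoints lie together in some bag; and for every vertex, the bags containing it form a connected subtree. Here vertex 5 appears in no bag, so the decomposition is invalid.

No — vertex 5 appears in no bag.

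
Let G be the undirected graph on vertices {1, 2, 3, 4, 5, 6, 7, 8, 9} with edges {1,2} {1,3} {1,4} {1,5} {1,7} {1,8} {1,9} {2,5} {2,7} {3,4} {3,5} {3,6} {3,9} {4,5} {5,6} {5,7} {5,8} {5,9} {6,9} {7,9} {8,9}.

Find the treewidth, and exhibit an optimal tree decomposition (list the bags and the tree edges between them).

Each bag holds 4 vertices, so the decomposition has width 3, which upper-bounds the treewidth. For the lower bound, the 4 vertices {1, 5, 8, 9} are pairwise adjacent, and any tree decomposition puts a clique entirely inside one bag — forcing width ≥ 3. Hence tw(G) = 3 exactly.

Treewidth 3.
Bags: B1 = {1, 5, 7, 9}  B2 = {1, 3, 5, 9}  B3 = {1, 2, 5, 7}  B4 = {1, 3, 4, 5}  B5 = {1, 5, 8, 9}  B6 = {3, 5, 6, 9}
Tree: B1–B2, B1–B3, B2–B4, B2–B5, B2–B6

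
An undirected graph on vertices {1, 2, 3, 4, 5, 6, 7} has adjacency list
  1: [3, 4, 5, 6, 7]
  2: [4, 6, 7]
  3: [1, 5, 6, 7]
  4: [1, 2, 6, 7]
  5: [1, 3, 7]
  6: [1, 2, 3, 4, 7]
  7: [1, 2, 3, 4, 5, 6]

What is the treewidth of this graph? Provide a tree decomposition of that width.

Each bag holds 4 vertices, so the decomposition has width 3, which upper-bounds the treewidth. On the other hand G contains the 4-clique {1, 3, 5, 7}. A clique must lie in a single bag of any decomposition, so no decomposition can have width below 3. Therefore the treewidth is 3.

Treewidth 3.
One optimal decomposition is:
Bags: B1 = {1, 4, 6, 7}  B2 = {1, 3, 6, 7}  B3 = {1, 3, 5, 7}  B4 = {2, 4, 6, 7}
Tree: B1–B2, B2–B3, B1–B4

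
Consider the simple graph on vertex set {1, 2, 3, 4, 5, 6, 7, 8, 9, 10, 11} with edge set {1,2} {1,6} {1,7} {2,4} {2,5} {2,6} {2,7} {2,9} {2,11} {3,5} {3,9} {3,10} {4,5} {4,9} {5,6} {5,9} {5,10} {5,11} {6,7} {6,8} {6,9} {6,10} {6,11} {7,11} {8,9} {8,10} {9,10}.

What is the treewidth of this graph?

3

A width-3 tree decomposition is:
Bags: B1 = {2, 5, 6, 9}  B2 = {5, 6, 9, 10}  B3 = {2, 5, 6, 11}  B4 = {2, 6, 7, 11}  B5 = {1, 2, 6, 7}  B6 = {6, 8, 9, 10}  B7 = {3, 5, 9, 10}  B8 = {2, 4, 5, 9}
Tree: B1–B2, B1–B3, B3–B4, B4–B5, B2–B6, B2–B7, B1–B8
The largest bag has 4 vertices, giving width 3; this decomposition certifies tw(G) ≤ 3. For the lower bound, the 4 vertices {3, 5, 9, 10} are pairwise adjacent, and any tree decomposition puts a clique entirely inside one bag — forcing width ≥ 3. The upper and lower bounds meet at 3, so that is the treewidth.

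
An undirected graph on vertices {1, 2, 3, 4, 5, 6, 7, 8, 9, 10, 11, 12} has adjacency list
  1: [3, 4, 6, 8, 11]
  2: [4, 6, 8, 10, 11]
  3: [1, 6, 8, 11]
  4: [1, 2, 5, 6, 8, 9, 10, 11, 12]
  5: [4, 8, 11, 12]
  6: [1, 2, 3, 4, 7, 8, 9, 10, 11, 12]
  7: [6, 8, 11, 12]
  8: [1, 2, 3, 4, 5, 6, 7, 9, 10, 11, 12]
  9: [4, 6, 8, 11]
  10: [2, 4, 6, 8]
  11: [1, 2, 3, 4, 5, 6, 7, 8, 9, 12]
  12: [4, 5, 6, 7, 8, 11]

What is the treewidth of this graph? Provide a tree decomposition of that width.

Treewidth 4.
One optimal decomposition is:
Bags: B1 = {4, 6, 8, 11, 12}  B2 = {4, 6, 8, 9, 11}  B3 = {2, 4, 6, 8, 11}  B4 = {4, 5, 8, 11, 12}  B5 = {1, 4, 6, 8, 11}  B6 = {2, 4, 6, 8, 10}  B7 = {1, 3, 6, 8, 11}  B8 = {6, 7, 8, 11, 12}
Tree: B1–B2, B1–B3, B1–B4, B2–B5, B3–B6, B5–B7, B1–B8

The largest bag has 5 vertices, giving width 4; this decomposition certifies tw(G) ≤ 4. Conversely, {4, 5, 8, 11, 12} is a clique of size 5, and the vertices of any clique must share a bag in every tree decomposition; so some bag has ≥ 5 vertices and tw(G) ≥ 4. The upper and lower bounds meet at 4, so that is the treewidth.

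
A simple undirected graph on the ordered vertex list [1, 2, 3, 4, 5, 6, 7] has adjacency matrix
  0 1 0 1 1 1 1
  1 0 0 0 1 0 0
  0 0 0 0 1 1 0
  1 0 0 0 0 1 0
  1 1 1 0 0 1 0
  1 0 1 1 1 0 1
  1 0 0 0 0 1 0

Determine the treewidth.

2

A width-2 tree decomposition is:
Bags: B1 = {1, 6, 7}  B2 = {1, 5, 6}  B3 = {1, 2, 5}  B4 = {1, 4, 6}  B5 = {3, 5, 6}
Tree: B1–B2, B2–B3, B2–B4, B2–B5
Each bag holds 3 vertices, so the decomposition has width 2, which upper-bounds the treewidth. For the lower bound, the 3 vertices {1, 2, 5} are pairwise adjacent, and any tree decomposition puts a clique entirely inside one bag — forcing width ≥ 2. Therefore the treewidth is 2.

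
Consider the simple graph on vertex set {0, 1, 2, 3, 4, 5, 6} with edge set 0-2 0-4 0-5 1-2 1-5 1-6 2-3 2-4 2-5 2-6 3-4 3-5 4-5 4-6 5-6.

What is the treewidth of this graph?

A width-3 tree decomposition is:
Bags: B1 = {2, 4, 5, 6}  B2 = {1, 2, 5, 6}  B3 = {0, 2, 4, 5}  B4 = {2, 3, 4, 5}
Tree: B1–B2, B1–B3, B1–B4
The largest bag has 4 vertices, giving width 3; this decomposition certifies tw(G) ≤ 3. For the lower bound, the 4 vertices {1, 2, 5, 6} are pairwise adjacent, and any tree decomposition puts a clique entirely inside one bag — forcing width ≥ 3. The upper and lower bounds meet at 3, so that is the treewidth.

3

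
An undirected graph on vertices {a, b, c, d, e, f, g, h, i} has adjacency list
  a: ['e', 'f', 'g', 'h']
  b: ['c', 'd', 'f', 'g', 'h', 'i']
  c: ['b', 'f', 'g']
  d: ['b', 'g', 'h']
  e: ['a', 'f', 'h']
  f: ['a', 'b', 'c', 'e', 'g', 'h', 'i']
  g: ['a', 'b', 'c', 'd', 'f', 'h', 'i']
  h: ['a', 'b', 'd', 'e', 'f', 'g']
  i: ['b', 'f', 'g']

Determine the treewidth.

3

A width-3 tree decomposition is:
Bags: B1 = {b, f, g, h}  B2 = {b, d, g, h}  B3 = {b, c, f, g}  B4 = {b, f, g, i}  B5 = {a, f, g, h}  B6 = {a, e, f, h}
Tree: B1–B2, B1–B3, B1–B4, B1–B5, B5–B6
Each bag holds 4 vertices, so the decomposition has width 3, which upper-bounds the treewidth. For the lower bound, the 4 vertices {b, d, g, h} are pairwise adjacent, and any tree decomposition puts a clique entirely inside one bag — forcing width ≥ 3. Therefore the treewidth is 3.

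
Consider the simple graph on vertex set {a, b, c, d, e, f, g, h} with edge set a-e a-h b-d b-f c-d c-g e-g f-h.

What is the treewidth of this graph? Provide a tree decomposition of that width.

Treewidth 2.
Bags: B1 = {c, d, g}  B2 = {b, d, g}  B3 = {b, f, g}  B4 = {f, g, h}  B5 = {a, g, h}  B6 = {a, e, g}
Tree: B1–B2, B2–B3, B3–B4, B4–B5, B5–B6

Every bag has size at most 3, so the width is 3 − 1 = 2 and tw(G) ≤ 2. Since g–c–d–b–f–h–a–e–g is a cycle in G, G is not acyclic. Forests are exactly the graphs of treewidth ≤ 1, so tw(G) ≥ 2. Hence tw(G) = 2 exactly.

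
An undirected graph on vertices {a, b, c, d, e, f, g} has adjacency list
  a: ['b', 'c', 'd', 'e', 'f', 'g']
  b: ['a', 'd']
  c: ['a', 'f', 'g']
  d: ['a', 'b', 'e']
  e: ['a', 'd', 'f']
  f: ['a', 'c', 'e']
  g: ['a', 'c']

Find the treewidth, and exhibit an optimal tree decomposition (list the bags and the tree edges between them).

Treewidth 2.
One such decomposition:
Bags: B1 = {a, e, f}  B2 = {a, d, e}  B3 = {a, c, f}  B4 = {a, c, g}  B5 = {a, b, d}
Tree: B1–B2, B1–B3, B3–B4, B2–B5

Every bag has size at most 3, so the width is 3 − 1 = 2 and tw(G) ≤ 2. Conversely, {a, d, e} is a clique of size 3, and the vertices of any clique must share a bag in every tree decomposition; so some bag has ≥ 3 vertices and tw(G) ≥ 2. Therefore the treewidth is 2.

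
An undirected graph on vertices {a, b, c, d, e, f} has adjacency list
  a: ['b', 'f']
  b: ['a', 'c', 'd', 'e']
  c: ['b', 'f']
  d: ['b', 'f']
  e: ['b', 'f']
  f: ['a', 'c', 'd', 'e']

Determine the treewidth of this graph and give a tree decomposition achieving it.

Treewidth 2.
One such decomposition:
Bags: B1 = {b, e, f}  B2 = {b, d, f}  B3 = {b, c, f}  B4 = {a, b, f}
Tree: B1–B2, B2–B3, B3–B4

Each bag holds 3 vertices, so the decomposition has width 2, which upper-bounds the treewidth. For the lower bound, G contains the cycle b–e–f–d–b, so G is not a forest; only forests have treewidth ≤ 1, hence tw(G) ≥ 2. The upper and lower bounds meet at 2, so that is the treewidth.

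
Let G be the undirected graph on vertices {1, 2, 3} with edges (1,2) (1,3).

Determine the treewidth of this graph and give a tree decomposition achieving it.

Each bag holds 2 vertices, so the decomposition has width 1, which upper-bounds the treewidth. Since G has at least one edge (e.g. 3–1), it is not an edgeless graph, so tw(G) ≥ 1. Hence tw(G) = 1 exactly.

Treewidth 1.
One such decomposition:
Bags: B1 = {1, 3}  B2 = {1, 2}
Tree: B1–B2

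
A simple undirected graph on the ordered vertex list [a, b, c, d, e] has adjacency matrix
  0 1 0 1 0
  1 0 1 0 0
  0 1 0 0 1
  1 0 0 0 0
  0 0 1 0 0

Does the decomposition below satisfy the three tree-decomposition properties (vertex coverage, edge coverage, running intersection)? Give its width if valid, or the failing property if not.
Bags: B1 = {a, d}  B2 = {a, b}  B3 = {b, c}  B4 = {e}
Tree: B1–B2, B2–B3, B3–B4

A tree decomposition must satisfy three properties: every vertex lies in some bag; for every edge, both endpoints lie together in some bag; and for every vertex, the bags containing it form a connected subtree. Here edge (c,e) lies in no bag, so the decomposition is invalid.

No — edge (c,e) lies in no bag.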